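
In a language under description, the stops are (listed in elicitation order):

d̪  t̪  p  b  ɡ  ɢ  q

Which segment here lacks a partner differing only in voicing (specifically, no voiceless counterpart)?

Bilabial: /p/ ~ /b/
Dental: /t̪/ ~ /d̪/
Uvular: /q/ ~ /ɢ/
Velar: only /ɡ/ (voiced); no voiceless partner.
So /ɡ/ is the unpaired segment.

/ɡ/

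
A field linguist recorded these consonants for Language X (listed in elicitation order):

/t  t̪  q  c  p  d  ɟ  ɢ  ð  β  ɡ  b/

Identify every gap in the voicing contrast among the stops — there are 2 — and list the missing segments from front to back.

Voiceless: /p/ (bilabial), /t̪/ (dental), /t/ (alveolar), /c/ (palatal), /q/ (uvular).
Voiced: /b/ (bilabial), /d/ (alveolar), /ɟ/ (palatal), /ɡ/ (velar), /ɢ/ (uvular).
Gaps, from front to back: dental lacks voiced (/d̪/); velar lacks voiceless (/k/).

/d̪/, /k/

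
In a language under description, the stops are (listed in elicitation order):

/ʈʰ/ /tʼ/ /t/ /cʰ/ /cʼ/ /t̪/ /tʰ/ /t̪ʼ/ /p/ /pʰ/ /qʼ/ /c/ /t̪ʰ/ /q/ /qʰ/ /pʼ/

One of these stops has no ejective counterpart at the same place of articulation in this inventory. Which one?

Bilabial: /p/ ~ /pʰ/ ~ /pʼ/
Dental: /t̪/ ~ /t̪ʰ/ ~ /t̪ʼ/
Alveolar: /t/ ~ /tʰ/ ~ /tʼ/
Palatal: /c/ ~ /cʰ/ ~ /cʼ/
Uvular: /q/ ~ /qʰ/ ~ /qʼ/
Retroflex: only /ʈʰ/ (aspirated); no ejective partner.
So /ʈʰ/ is the unpaired segment.

/ʈʰ/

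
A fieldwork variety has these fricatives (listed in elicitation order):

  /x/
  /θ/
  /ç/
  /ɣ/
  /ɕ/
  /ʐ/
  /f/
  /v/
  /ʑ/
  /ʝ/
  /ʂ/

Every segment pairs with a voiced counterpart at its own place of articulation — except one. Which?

Labiodental: /f/ ~ /v/
Retroflex: /ʂ/ ~ /ʐ/
Alveolo-palatal: /ɕ/ ~ /ʑ/
Palatal: /ç/ ~ /ʝ/
Velar: /x/ ~ /ɣ/
Dental: only /θ/ (voiceless); no voiced partner.
So /θ/ is the unpaired segment.

/θ/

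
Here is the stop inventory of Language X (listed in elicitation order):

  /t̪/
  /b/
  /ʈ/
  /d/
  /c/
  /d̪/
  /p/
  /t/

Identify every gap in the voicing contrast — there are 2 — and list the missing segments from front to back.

bilabial: voiceless /p/, voiced /b/.
dental: voiceless /t̪/, voiced /d̪/.
alveolar: voiceless /t/, voiced /d/.
retroflex: voiceless /ʈ/, voiced —.
palatal: voiceless /c/, voiced —.
Gaps, from front to back: retroflex lacks voiced (/ɖ/); palatal lacks voiced (/ɟ/).

/ɖ/, /ɟ/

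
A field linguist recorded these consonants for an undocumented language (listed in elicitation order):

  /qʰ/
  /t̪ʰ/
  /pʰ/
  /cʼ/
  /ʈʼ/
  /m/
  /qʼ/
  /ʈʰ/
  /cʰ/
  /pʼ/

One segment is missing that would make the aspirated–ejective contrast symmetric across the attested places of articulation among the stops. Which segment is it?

place of articulation  aspirated  ejective
bilabial          pʰ        pʼ      
dental            t̪ʰ       —       
retroflex         ʈʰ        ʈʼ      
palatal           cʰ        cʼ      
uvular            qʰ        qʼ      
The dental row has no ejective member, so the gap is the ejective dental stop /t̪ʼ/.

/t̪ʼ/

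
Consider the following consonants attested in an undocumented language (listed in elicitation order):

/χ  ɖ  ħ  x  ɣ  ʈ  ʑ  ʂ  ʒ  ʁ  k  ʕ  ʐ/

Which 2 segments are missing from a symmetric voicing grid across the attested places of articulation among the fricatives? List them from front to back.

/ʃ/, /ɕ/

place of articulation  voiceless  voiced  
postalveolar      —         ʒ       
retroflex         ʂ         ʐ       
alveolo-palatal   —         ʑ       
velar             x         ɣ       
uvular            χ         ʁ       
pharyngeal        ħ         ʕ       
Gaps, from front to back: postalveolar lacks voiceless (/ʃ/); alveolo-palatal lacks voiceless (/ɕ/).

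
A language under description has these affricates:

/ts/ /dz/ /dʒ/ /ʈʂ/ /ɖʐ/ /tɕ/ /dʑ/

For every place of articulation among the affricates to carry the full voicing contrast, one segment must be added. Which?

alveolar: voiceless /ts/, voiced /dz/.
postalveolar: voiceless —, voiced /dʒ/.
retroflex: voiceless /ʈʂ/, voiced /ɖʐ/.
alveolo-palatal: voiceless /tɕ/, voiced /dʑ/.
The postalveolar row has no voiceless member, so the gap is the voiceless postalveolar affricate /tʃ/.

/tʃ/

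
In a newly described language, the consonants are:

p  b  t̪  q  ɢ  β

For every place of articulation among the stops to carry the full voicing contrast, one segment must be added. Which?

bilabial: voiceless /p/, voiced /b/.
dental: voiceless /t̪/, voiced —.
uvular: voiceless /q/, voiced /ɢ/.
The dental row has no voiced member, so the gap is the voiced dental stop /d̪/.

/d̪/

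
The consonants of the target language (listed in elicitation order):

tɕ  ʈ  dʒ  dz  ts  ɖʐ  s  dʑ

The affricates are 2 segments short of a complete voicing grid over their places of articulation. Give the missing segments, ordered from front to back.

alveolar: voiceless /ts/, voiced /dz/.
postalveolar: voiceless —, voiced /dʒ/.
retroflex: voiceless —, voiced /ɖʐ/.
alveolo-palatal: voiceless /tɕ/, voiced /dʑ/.
Gaps, from front to back: postalveolar lacks voiceless (/tʃ/); retroflex lacks voiceless (/ʈʂ/).

/tʃ/, /ʈʂ/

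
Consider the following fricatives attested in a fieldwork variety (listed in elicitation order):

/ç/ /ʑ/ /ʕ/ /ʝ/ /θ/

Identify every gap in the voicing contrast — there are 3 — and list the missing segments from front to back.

/ð/, /ɕ/, /ħ/

dental: voiceless /θ/, voiced —.
alveolo-palatal: voiceless —, voiced /ʑ/.
palatal: voiceless /ç/, voiced /ʝ/.
pharyngeal: voiceless —, voiced /ʕ/.
Gaps, from front to back: dental lacks voiced (/ð/); alveolo-palatal lacks voiceless (/ɕ/); pharyngeal lacks voiceless (/ħ/).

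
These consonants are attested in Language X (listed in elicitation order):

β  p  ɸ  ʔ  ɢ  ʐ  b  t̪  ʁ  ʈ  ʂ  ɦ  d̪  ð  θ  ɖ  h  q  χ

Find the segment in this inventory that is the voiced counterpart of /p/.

/p/ is a voiceless bilabial stop.
The voiced counterpart is a voiced bilabial stop — in this inventory, /b/.

/b/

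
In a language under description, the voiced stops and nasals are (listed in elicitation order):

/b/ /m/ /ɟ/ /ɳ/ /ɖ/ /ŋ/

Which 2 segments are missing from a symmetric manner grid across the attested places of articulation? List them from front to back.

/ɲ/, /ɡ/

Oral stop: /b/ (bilabial), /ɖ/ (retroflex), /ɟ/ (palatal).
Nasal: /m/ (bilabial), /ɳ/ (retroflex), /ŋ/ (velar).
Gaps, from front to back: palatal lacks nasal (/ɲ/); velar lacks oral stop (/ɡ/).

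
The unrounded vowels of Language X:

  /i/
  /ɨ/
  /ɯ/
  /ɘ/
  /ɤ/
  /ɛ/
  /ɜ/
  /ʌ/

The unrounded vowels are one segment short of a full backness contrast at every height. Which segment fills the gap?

Front: /i/ (high), /ɛ/ (low-mid).
Central: /ɨ/ (high), /ɘ/ (high-mid), /ɜ/ (low-mid).
Back: /ɯ/ (high), /ɤ/ (high-mid), /ʌ/ (low-mid).
The high-mid row has no front member, so the gap is the high-mid front unrounded vowel /e/.

/e/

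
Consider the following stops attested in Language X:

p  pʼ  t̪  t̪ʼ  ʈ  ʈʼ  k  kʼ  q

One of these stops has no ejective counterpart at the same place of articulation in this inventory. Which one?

/q/

Bilabial: /p/ ~ /pʼ/
Dental: /t̪/ ~ /t̪ʼ/
Retroflex: /ʈ/ ~ /ʈʼ/
Velar: /k/ ~ /kʼ/
Uvular: only /q/ (plain); no ejective partner.
So /q/ is the unpaired segment.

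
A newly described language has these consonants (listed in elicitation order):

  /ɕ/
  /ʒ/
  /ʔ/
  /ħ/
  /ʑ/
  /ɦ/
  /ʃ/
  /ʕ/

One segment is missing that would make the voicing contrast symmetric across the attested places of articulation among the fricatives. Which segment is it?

/h/

place of articulation  voiceless  voiced  
postalveolar      ʃ         ʒ       
alveolo-palatal   ɕ         ʑ       
pharyngeal        ħ         ʕ       
glottal           —         ɦ       
The glottal row has no voiceless member, so the gap is the voiceless glottal fricative /h/.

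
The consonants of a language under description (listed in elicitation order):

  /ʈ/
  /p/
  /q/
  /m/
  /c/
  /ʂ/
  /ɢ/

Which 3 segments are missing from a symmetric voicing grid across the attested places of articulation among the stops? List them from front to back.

bilabial: voiceless /p/, voiced —.
retroflex: voiceless /ʈ/, voiced —.
palatal: voiceless /c/, voiced —.
uvular: voiceless /q/, voiced /ɢ/.
Gaps, from front to back: bilabial lacks voiced (/b/); retroflex lacks voiced (/ɖ/); palatal lacks voiced (/ɟ/).

/b/, /ɖ/, /ɟ/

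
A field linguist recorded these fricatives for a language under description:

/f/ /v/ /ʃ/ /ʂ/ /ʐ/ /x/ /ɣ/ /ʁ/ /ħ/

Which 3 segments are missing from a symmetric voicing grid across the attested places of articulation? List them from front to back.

place of articulation  voiceless  voiced  
labiodental       f         v       
postalveolar      ʃ         —       
retroflex         ʂ         ʐ       
velar             x         ɣ       
uvular            —         ʁ       
pharyngeal        ħ         —       
Gaps, from front to back: postalveolar lacks voiced (/ʒ/); uvular lacks voiceless (/χ/); pharyngeal lacks voiced (/ʕ/).

/ʒ/, /χ/, /ʕ/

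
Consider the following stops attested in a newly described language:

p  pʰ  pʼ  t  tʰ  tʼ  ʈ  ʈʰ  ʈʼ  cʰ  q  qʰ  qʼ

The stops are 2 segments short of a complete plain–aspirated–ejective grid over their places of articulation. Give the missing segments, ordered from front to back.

bilabial: plain /p/, aspirated /pʰ/, ejective /pʼ/.
alveolar: plain /t/, aspirated /tʰ/, ejective /tʼ/.
retroflex: plain /ʈ/, aspirated /ʈʰ/, ejective /ʈʼ/.
palatal: plain —, aspirated /cʰ/, ejective —.
uvular: plain /q/, aspirated /qʰ/, ejective /qʼ/.
Gaps, from front to back: palatal lacks plain (/c/); palatal lacks ejective (/cʼ/).

/c/, /cʼ/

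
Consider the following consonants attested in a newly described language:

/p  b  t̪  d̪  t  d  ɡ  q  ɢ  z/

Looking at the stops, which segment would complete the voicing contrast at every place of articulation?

/k/

Voiceless: /p/ (bilabial), /t̪/ (dental), /t/ (alveolar), /q/ (uvular).
Voiced: /b/ (bilabial), /d̪/ (dental), /d/ (alveolar), /ɡ/ (velar), /ɢ/ (uvular).
The velar row has no voiceless member, so the gap is the voiceless velar stop /k/.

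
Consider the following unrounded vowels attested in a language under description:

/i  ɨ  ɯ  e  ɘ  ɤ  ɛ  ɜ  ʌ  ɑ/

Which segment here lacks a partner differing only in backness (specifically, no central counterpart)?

High: /i/ ~ /ɨ/ ~ /ɯ/
High-mid: /e/ ~ /ɘ/ ~ /ɤ/
Low-mid: /ɛ/ ~ /ɜ/ ~ /ʌ/
Low: only /ɑ/ (back); no central partner.
So /ɑ/ is the unpaired segment.

/ɑ/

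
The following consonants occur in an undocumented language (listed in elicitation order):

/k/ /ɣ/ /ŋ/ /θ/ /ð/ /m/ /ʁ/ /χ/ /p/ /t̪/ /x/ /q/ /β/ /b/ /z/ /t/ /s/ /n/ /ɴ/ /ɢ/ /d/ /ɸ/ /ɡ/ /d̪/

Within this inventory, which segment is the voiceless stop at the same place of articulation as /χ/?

/q/

/χ/ is a voiceless uvular fricative.
The voiceless stop at the same place is a voiceless uvular stop — in this inventory, /q/.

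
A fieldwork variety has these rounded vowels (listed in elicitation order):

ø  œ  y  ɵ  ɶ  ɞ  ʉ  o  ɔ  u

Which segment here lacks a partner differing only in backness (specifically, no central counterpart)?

High: /y/ ~ /ʉ/ ~ /u/
High-mid: /ø/ ~ /ɵ/ ~ /o/
Low-mid: /œ/ ~ /ɞ/ ~ /ɔ/
Low: only /ɶ/ (front); no central partner.
So /ɶ/ is the unpaired segment.

/ɶ/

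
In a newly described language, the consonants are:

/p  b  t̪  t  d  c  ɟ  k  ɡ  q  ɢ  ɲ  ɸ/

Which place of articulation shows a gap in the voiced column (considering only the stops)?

Voiceless: /p/ (bilabial), /t̪/ (dental), /t/ (alveolar), /c/ (palatal), /k/ (velar), /q/ (uvular).
Voiced: /b/ (bilabial), /d/ (alveolar), /ɟ/ (palatal), /ɡ/ (velar), /ɢ/ (uvular).
Every place of articulation has a voiced member except dental, where /d̪/ would be expected.

dental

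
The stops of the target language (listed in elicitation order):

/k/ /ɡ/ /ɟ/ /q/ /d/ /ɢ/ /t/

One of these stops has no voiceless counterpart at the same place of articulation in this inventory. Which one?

/ɟ/

Alveolar: /t/ ~ /d/
Velar: /k/ ~ /ɡ/
Uvular: /q/ ~ /ɢ/
Palatal: only /ɟ/ (voiced); no voiceless partner.
So /ɟ/ is the unpaired segment.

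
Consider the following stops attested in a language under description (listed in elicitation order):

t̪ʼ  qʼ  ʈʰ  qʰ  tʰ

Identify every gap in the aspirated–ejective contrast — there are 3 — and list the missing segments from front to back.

Aspirated: /tʰ/ (alveolar), /ʈʰ/ (retroflex), /qʰ/ (uvular).
Ejective: /t̪ʼ/ (dental), /qʼ/ (uvular).
Gaps, from front to back: dental lacks aspirated (/t̪ʰ/); alveolar lacks ejective (/tʼ/); retroflex lacks ejective (/ʈʼ/).

/t̪ʰ/, /tʼ/, /ʈʼ/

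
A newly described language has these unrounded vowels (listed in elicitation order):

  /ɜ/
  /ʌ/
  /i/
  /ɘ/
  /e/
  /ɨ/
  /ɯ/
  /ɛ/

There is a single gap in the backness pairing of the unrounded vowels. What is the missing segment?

/ɤ/

Front: /i/ (high), /e/ (high-mid), /ɛ/ (low-mid).
Central: /ɨ/ (high), /ɘ/ (high-mid), /ɜ/ (low-mid).
Back: /ɯ/ (high), /ʌ/ (low-mid).
The high-mid row has no back member, so the gap is the high-mid back unrounded vowel /ɤ/.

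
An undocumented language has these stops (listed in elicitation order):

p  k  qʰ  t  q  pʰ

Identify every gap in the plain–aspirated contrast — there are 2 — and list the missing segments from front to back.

Plain: /p/ (bilabial), /t/ (alveolar), /k/ (velar), /q/ (uvular).
Aspirated: /pʰ/ (bilabial), /qʰ/ (uvular).
Gaps, from front to back: alveolar lacks aspirated (/tʰ/); velar lacks aspirated (/kʰ/).

/tʰ/, /kʰ/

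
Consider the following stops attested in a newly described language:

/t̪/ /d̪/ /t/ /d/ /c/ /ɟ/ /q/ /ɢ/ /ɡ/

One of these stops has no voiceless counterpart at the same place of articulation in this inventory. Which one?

Dental: /t̪/ ~ /d̪/
Alveolar: /t/ ~ /d/
Palatal: /c/ ~ /ɟ/
Uvular: /q/ ~ /ɢ/
Velar: only /ɡ/ (voiced); no voiceless partner.
So /ɡ/ is the unpaired segment.

/ɡ/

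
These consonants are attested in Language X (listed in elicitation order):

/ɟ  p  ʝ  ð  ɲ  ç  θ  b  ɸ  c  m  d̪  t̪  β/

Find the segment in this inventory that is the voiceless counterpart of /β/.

/β/ is a voiced bilabial fricative.
The voiceless counterpart is a voiceless bilabial fricative — in this inventory, /ɸ/.

/ɸ/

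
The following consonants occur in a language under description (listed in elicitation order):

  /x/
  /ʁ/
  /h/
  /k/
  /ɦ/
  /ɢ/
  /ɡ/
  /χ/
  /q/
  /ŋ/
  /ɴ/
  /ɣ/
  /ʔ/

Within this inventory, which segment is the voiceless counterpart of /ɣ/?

/x/

/ɣ/ is a voiced velar fricative.
The voiceless counterpart is a voiceless velar fricative — in this inventory, /x/.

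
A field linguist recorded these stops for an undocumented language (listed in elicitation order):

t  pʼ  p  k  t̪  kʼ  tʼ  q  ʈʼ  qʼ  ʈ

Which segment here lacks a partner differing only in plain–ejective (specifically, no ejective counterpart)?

/t̪/

Bilabial: /p/ ~ /pʼ/
Alveolar: /t/ ~ /tʼ/
Retroflex: /ʈ/ ~ /ʈʼ/
Velar: /k/ ~ /kʼ/
Uvular: /q/ ~ /qʼ/
Dental: only /t̪/ (plain); no ejective partner.
So /t̪/ is the unpaired segment.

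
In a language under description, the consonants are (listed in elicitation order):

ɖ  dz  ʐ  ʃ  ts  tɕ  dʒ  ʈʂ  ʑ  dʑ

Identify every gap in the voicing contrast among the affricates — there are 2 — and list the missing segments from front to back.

/tʃ/, /ɖʐ/

Voiceless: /ts/ (alveolar), /ʈʂ/ (retroflex), /tɕ/ (alveolo-palatal).
Voiced: /dz/ (alveolar), /dʒ/ (postalveolar), /dʑ/ (alveolo-palatal).
Gaps, from front to back: postalveolar lacks voiceless (/tʃ/); retroflex lacks voiced (/ɖʐ/).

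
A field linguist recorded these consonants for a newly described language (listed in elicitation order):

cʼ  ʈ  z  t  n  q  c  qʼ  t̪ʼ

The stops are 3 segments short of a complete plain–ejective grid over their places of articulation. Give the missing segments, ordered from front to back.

dental: plain —, ejective /t̪ʼ/.
alveolar: plain /t/, ejective —.
retroflex: plain /ʈ/, ejective —.
palatal: plain /c/, ejective /cʼ/.
uvular: plain /q/, ejective /qʼ/.
Gaps, from front to back: dental lacks plain (/t̪/); alveolar lacks ejective (/tʼ/); retroflex lacks ejective (/ʈʼ/).

/t̪/, /tʼ/, /ʈʼ/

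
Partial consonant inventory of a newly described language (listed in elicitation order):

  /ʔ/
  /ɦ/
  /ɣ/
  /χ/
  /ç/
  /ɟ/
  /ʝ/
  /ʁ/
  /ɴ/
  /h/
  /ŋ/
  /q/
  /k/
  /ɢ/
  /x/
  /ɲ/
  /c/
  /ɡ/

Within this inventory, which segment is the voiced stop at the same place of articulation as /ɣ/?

/ɣ/ is a voiced velar fricative.
The voiced stop at the same place is a voiced velar stop — in this inventory, /ɡ/.

/ɡ/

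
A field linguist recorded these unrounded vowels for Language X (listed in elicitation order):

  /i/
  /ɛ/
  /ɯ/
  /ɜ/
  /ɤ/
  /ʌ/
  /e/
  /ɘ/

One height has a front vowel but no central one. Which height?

high

Front: /i/ (high), /e/ (high-mid), /ɛ/ (low-mid).
Central: /ɘ/ (high-mid), /ɜ/ (low-mid).
Back: /ɯ/ (high), /ɤ/ (high-mid), /ʌ/ (low-mid).
Every height has a central member except high, where /ɨ/ would be expected.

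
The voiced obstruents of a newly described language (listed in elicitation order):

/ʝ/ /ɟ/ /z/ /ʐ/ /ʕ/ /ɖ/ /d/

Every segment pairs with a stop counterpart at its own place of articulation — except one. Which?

/ʕ/

Alveolar: /d/ ~ /z/
Retroflex: /ɖ/ ~ /ʐ/
Palatal: /ɟ/ ~ /ʝ/
Pharyngeal: only /ʕ/ (fricative); no stop partner.
So /ʕ/ is the unpaired segment.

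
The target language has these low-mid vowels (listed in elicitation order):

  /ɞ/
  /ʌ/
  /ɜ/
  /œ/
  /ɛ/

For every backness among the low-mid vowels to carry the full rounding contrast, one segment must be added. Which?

front: unrounded /ɛ/, rounded /œ/.
central: unrounded /ɜ/, rounded /ɞ/.
back: unrounded /ʌ/, rounded —.
The back row has no rounded member, so the gap is the back rounded vowel /ɔ/.

/ɔ/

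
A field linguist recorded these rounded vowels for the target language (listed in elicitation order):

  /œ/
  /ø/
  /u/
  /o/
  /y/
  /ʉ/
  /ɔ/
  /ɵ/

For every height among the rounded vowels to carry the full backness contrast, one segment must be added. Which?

/ɞ/

Front: /y/ (high), /ø/ (high-mid), /œ/ (low-mid).
Central: /ʉ/ (high), /ɵ/ (high-mid).
Back: /u/ (high), /o/ (high-mid), /ɔ/ (low-mid).
The low-mid row has no central member, so the gap is the low-mid central rounded vowel /ɞ/.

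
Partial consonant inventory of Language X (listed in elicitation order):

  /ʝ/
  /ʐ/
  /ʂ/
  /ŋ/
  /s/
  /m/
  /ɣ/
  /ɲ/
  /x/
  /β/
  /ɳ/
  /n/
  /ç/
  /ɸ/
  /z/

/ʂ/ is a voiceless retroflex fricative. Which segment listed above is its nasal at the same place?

/ɳ/

The nasal at the same place is a retroflex nasal — in this inventory, /ɳ/.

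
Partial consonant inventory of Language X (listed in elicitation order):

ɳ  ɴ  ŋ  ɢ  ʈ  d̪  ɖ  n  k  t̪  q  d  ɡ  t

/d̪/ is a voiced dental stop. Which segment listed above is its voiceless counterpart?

The voiceless counterpart is a voiceless dental stop — in this inventory, /t̪/.

/t̪/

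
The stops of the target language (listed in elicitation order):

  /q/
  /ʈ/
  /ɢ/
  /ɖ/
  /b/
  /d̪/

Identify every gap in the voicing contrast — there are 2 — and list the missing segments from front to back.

/p/, /t̪/

Voiceless: /ʈ/ (retroflex), /q/ (uvular).
Voiced: /b/ (bilabial), /d̪/ (dental), /ɖ/ (retroflex), /ɢ/ (uvular).
Gaps, from front to back: bilabial lacks voiceless (/p/); dental lacks voiceless (/t̪/).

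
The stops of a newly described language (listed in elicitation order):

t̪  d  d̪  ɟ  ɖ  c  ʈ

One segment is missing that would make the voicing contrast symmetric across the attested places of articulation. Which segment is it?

/t/

dental: voiceless /t̪/, voiced /d̪/.
alveolar: voiceless —, voiced /d/.
retroflex: voiceless /ʈ/, voiced /ɖ/.
palatal: voiceless /c/, voiced /ɟ/.
The alveolar row has no voiceless member, so the gap is the voiceless alveolar stop /t/.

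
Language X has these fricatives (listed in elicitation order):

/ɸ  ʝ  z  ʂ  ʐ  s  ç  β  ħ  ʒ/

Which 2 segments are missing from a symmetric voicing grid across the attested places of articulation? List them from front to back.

/ʃ/, /ʕ/

bilabial: voiceless /ɸ/, voiced /β/.
alveolar: voiceless /s/, voiced /z/.
postalveolar: voiceless —, voiced /ʒ/.
retroflex: voiceless /ʂ/, voiced /ʐ/.
palatal: voiceless /ç/, voiced /ʝ/.
pharyngeal: voiceless /ħ/, voiced —.
Gaps, from front to back: postalveolar lacks voiceless (/ʃ/); pharyngeal lacks voiced (/ʕ/).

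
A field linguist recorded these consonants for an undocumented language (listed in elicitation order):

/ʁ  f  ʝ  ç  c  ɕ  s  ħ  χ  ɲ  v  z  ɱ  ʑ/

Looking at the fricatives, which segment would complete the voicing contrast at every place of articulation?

/ʕ/

labiodental: voiceless /f/, voiced /v/.
alveolar: voiceless /s/, voiced /z/.
alveolo-palatal: voiceless /ɕ/, voiced /ʑ/.
palatal: voiceless /ç/, voiced /ʝ/.
uvular: voiceless /χ/, voiced /ʁ/.
pharyngeal: voiceless /ħ/, voiced —.
The pharyngeal row has no voiced member, so the gap is the voiced pharyngeal fricative /ʕ/.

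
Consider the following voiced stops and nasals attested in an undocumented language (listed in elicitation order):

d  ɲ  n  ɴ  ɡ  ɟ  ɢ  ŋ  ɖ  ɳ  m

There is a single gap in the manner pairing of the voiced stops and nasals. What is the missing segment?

bilabial: oral stop —, nasal /m/.
alveolar: oral stop /d/, nasal /n/.
retroflex: oral stop /ɖ/, nasal /ɳ/.
palatal: oral stop /ɟ/, nasal /ɲ/.
velar: oral stop /ɡ/, nasal /ŋ/.
uvular: oral stop /ɢ/, nasal /ɴ/.
The bilabial row has no oral stop member, so the gap is the bilabial oral stop /b/.

/b/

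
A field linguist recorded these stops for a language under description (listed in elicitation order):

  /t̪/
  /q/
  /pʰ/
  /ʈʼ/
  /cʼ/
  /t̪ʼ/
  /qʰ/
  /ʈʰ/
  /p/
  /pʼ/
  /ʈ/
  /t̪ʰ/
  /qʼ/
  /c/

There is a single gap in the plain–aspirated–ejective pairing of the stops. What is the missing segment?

/cʰ/

place of articulation  plain     aspirated  ejective
bilabial          p         pʰ        pʼ      
dental            t̪        t̪ʰ       t̪ʼ     
retroflex         ʈ         ʈʰ        ʈʼ      
palatal           c         —         cʼ      
uvular            q         qʰ        qʼ      
The palatal row has no aspirated member, so the gap is the aspirated palatal stop /cʰ/.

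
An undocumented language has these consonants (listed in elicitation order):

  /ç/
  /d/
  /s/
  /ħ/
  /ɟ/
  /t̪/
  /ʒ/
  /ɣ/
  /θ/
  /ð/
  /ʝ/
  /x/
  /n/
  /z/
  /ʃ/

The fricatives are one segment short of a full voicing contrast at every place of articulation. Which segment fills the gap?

/ʕ/

place of articulation  voiceless  voiced  
dental            θ         ð       
alveolar          s         z       
postalveolar      ʃ         ʒ       
palatal           ç         ʝ       
velar             x         ɣ       
pharyngeal        ħ         —       
The pharyngeal row has no voiced member, so the gap is the voiced pharyngeal fricative /ʕ/.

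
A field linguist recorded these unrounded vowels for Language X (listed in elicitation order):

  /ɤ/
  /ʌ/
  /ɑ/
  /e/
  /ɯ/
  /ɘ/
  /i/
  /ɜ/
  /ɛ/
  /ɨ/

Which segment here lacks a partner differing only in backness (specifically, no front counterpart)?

/ɑ/

High: /i/ ~ /ɨ/ ~ /ɯ/
High-mid: /e/ ~ /ɘ/ ~ /ɤ/
Low-mid: /ɛ/ ~ /ɜ/ ~ /ʌ/
Low: only /ɑ/ (back); no front partner.
So /ɑ/ is the unpaired segment.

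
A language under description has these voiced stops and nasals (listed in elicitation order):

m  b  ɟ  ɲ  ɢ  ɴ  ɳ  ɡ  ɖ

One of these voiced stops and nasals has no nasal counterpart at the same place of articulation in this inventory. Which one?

/ɡ/

Bilabial: /b/ ~ /m/
Retroflex: /ɖ/ ~ /ɳ/
Palatal: /ɟ/ ~ /ɲ/
Uvular: /ɢ/ ~ /ɴ/
Velar: only /ɡ/ (oral stop); no nasal partner.
So /ɡ/ is the unpaired segment.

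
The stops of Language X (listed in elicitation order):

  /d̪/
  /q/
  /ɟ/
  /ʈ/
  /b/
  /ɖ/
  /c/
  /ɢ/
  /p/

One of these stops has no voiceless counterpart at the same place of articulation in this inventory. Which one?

/d̪/

Bilabial: /p/ ~ /b/
Retroflex: /ʈ/ ~ /ɖ/
Palatal: /c/ ~ /ɟ/
Uvular: /q/ ~ /ɢ/
Dental: only /d̪/ (voiced); no voiceless partner.
So /d̪/ is the unpaired segment.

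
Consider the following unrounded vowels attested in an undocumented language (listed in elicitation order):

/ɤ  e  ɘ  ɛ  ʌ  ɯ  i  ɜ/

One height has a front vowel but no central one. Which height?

high

Front: /i/ (high), /e/ (high-mid), /ɛ/ (low-mid).
Central: /ɘ/ (high-mid), /ɜ/ (low-mid).
Back: /ɯ/ (high), /ɤ/ (high-mid), /ʌ/ (low-mid).
Every height has a central member except high, where /ɨ/ would be expected.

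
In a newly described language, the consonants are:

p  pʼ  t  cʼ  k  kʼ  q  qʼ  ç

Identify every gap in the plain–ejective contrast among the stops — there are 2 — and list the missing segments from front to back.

/tʼ/, /c/

Plain: /p/ (bilabial), /t/ (alveolar), /k/ (velar), /q/ (uvular).
Ejective: /pʼ/ (bilabial), /cʼ/ (palatal), /kʼ/ (velar), /qʼ/ (uvular).
Gaps, from front to back: alveolar lacks ejective (/tʼ/); palatal lacks plain (/c/).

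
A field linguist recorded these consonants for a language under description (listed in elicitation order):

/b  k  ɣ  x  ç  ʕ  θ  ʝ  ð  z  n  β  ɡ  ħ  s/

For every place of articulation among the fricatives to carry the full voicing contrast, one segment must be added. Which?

/ɸ/

Voiceless: /θ/ (dental), /s/ (alveolar), /ç/ (palatal), /x/ (velar), /ħ/ (pharyngeal).
Voiced: /β/ (bilabial), /ð/ (dental), /z/ (alveolar), /ʝ/ (palatal), /ɣ/ (velar), /ʕ/ (pharyngeal).
The bilabial row has no voiceless member, so the gap is the voiceless bilabial fricative /ɸ/.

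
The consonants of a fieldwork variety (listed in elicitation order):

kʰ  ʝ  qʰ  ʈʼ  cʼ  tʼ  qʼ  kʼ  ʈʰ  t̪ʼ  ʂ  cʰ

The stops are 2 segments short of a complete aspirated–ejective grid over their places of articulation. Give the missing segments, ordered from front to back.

Aspirated: /ʈʰ/ (retroflex), /cʰ/ (palatal), /kʰ/ (velar), /qʰ/ (uvular).
Ejective: /t̪ʼ/ (dental), /tʼ/ (alveolar), /ʈʼ/ (retroflex), /cʼ/ (palatal), /kʼ/ (velar), /qʼ/ (uvular).
Gaps, from front to back: dental lacks aspirated (/t̪ʰ/); alveolar lacks aspirated (/tʰ/).

/t̪ʰ/, /tʰ/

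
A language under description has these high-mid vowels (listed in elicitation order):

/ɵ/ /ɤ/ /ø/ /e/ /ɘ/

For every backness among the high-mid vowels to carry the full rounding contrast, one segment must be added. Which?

/o/

Unrounded: /e/ (front), /ɘ/ (central), /ɤ/ (back).
Rounded: /ø/ (front), /ɵ/ (central).
The back row has no rounded member, so the gap is the back rounded vowel /o/.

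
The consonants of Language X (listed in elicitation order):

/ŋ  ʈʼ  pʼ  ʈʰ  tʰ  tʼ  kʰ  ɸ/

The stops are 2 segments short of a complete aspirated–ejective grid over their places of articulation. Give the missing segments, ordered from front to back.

bilabial: aspirated —, ejective /pʼ/.
alveolar: aspirated /tʰ/, ejective /tʼ/.
retroflex: aspirated /ʈʰ/, ejective /ʈʼ/.
velar: aspirated /kʰ/, ejective —.
Gaps, from front to back: bilabial lacks aspirated (/pʰ/); velar lacks ejective (/kʼ/).

/pʰ/, /kʼ/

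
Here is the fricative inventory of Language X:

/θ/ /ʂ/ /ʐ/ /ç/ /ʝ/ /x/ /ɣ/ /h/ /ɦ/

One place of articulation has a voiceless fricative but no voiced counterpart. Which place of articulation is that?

dental

Voiceless: /θ/ (dental), /ʂ/ (retroflex), /ç/ (palatal), /x/ (velar), /h/ (glottal).
Voiced: /ʐ/ (retroflex), /ʝ/ (palatal), /ɣ/ (velar), /ɦ/ (glottal).
Every place of articulation has a voiced member except dental, where /ð/ would be expected.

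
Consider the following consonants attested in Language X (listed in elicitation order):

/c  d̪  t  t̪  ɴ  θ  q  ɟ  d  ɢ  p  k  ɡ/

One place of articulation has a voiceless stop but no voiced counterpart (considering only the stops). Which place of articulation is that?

bilabial

Voiceless: /p/ (bilabial), /t̪/ (dental), /t/ (alveolar), /c/ (palatal), /k/ (velar), /q/ (uvular).
Voiced: /d̪/ (dental), /d/ (alveolar), /ɟ/ (palatal), /ɡ/ (velar), /ɢ/ (uvular).
Every place of articulation has a voiced member except bilabial, where /b/ would be expected.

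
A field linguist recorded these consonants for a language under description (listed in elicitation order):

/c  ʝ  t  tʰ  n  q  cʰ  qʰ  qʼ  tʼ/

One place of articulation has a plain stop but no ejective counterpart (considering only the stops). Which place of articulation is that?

palatal

alveolar: plain /t/, aspirated /tʰ/, ejective /tʼ/.
palatal: plain /c/, aspirated /cʰ/, ejective —.
uvular: plain /q/, aspirated /qʰ/, ejective /qʼ/.
Every place of articulation has an ejective member except palatal, where /cʼ/ would be expected.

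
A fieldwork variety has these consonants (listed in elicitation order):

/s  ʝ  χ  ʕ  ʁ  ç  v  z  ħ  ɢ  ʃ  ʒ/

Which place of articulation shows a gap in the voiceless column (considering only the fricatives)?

place of articulation  voiceless  voiced  
labiodental       —         v       
alveolar          s         z       
postalveolar      ʃ         ʒ       
palatal           ç         ʝ       
uvular            χ         ʁ       
pharyngeal        ħ         ʕ       
Every place of articulation has a voiceless member except labiodental, where /f/ would be expected.

labiodental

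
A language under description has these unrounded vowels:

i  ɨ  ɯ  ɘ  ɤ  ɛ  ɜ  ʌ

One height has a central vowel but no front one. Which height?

high: front /i/, central /ɨ/, back /ɯ/.
high-mid: front —, central /ɘ/, back /ɤ/.
low-mid: front /ɛ/, central /ɜ/, back /ʌ/.
Every height has a front member except high-mid, where /e/ would be expected.

high-mid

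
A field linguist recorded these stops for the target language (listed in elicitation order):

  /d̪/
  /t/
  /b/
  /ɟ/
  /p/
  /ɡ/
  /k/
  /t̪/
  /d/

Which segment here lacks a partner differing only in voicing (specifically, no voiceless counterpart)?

Bilabial: /p/ ~ /b/
Dental: /t̪/ ~ /d̪/
Alveolar: /t/ ~ /d/
Velar: /k/ ~ /ɡ/
Palatal: only /ɟ/ (voiced); no voiceless partner.
So /ɟ/ is the unpaired segment.

/ɟ/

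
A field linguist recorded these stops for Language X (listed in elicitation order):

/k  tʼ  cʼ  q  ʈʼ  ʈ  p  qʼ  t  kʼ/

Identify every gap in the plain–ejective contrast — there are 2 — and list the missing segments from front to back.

place of articulation  plain     ejective
bilabial          p         —       
alveolar          t         tʼ      
retroflex         ʈ         ʈʼ      
palatal           —         cʼ      
velar             k         kʼ      
uvular            q         qʼ      
Gaps, from front to back: bilabial lacks ejective (/pʼ/); palatal lacks plain (/c/).

/pʼ/, /c/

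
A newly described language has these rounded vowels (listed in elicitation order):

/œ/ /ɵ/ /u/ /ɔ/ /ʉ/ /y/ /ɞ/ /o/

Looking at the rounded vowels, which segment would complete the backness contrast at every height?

Front: /y/ (high), /œ/ (low-mid).
Central: /ʉ/ (high), /ɵ/ (high-mid), /ɞ/ (low-mid).
Back: /u/ (high), /o/ (high-mid), /ɔ/ (low-mid).
The high-mid row has no front member, so the gap is the high-mid front rounded vowel /ø/.

/ø/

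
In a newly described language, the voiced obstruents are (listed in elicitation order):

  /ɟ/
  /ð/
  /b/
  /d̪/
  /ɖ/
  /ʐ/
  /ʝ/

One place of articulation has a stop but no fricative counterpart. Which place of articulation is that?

Stop: /b/ (bilabial), /d̪/ (dental), /ɖ/ (retroflex), /ɟ/ (palatal).
Fricative: /ð/ (dental), /ʐ/ (retroflex), /ʝ/ (palatal).
Every place of articulation has a fricative member except bilabial, where /β/ would be expected.

bilabial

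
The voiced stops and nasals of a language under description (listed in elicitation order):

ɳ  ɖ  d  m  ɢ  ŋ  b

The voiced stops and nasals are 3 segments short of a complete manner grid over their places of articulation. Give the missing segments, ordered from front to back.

/n/, /ɡ/, /ɴ/

place of articulation  oral stop  nasal   
bilabial          b         m       
alveolar          d         —       
retroflex         ɖ         ɳ       
velar             —         ŋ       
uvular            ɢ         —       
Gaps, from front to back: alveolar lacks nasal (/n/); velar lacks oral stop (/ɡ/); uvular lacks nasal (/ɴ/).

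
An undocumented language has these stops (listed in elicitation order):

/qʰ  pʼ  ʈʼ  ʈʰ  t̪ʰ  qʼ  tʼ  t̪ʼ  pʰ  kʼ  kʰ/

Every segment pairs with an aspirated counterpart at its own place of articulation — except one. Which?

/tʼ/

Bilabial: /pʰ/ ~ /pʼ/
Dental: /t̪ʰ/ ~ /t̪ʼ/
Retroflex: /ʈʰ/ ~ /ʈʼ/
Velar: /kʰ/ ~ /kʼ/
Uvular: /qʰ/ ~ /qʼ/
Alveolar: only /tʼ/ (ejective); no aspirated partner.
So /tʼ/ is the unpaired segment.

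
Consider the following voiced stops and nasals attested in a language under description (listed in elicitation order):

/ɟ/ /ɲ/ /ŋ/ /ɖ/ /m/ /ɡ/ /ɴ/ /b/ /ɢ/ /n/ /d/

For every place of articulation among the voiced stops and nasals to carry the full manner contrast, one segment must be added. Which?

bilabial: oral stop /b/, nasal /m/.
alveolar: oral stop /d/, nasal /n/.
retroflex: oral stop /ɖ/, nasal —.
palatal: oral stop /ɟ/, nasal /ɲ/.
velar: oral stop /ɡ/, nasal /ŋ/.
uvular: oral stop /ɢ/, nasal /ɴ/.
The retroflex row has no nasal member, so the gap is the retroflex nasal /ɳ/.

/ɳ/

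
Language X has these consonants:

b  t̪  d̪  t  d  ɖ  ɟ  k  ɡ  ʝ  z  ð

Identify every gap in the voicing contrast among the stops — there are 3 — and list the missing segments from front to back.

/p/, /ʈ/, /c/

bilabial: voiceless —, voiced /b/.
dental: voiceless /t̪/, voiced /d̪/.
alveolar: voiceless /t/, voiced /d/.
retroflex: voiceless —, voiced /ɖ/.
palatal: voiceless —, voiced /ɟ/.
velar: voiceless /k/, voiced /ɡ/.
Gaps, from front to back: bilabial lacks voiceless (/p/); retroflex lacks voiceless (/ʈ/); palatal lacks voiceless (/c/).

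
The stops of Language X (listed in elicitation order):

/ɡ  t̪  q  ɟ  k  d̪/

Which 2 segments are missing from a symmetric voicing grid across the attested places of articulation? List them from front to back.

/c/, /ɢ/

dental: voiceless /t̪/, voiced /d̪/.
palatal: voiceless —, voiced /ɟ/.
velar: voiceless /k/, voiced /ɡ/.
uvular: voiceless /q/, voiced —.
Gaps, from front to back: palatal lacks voiceless (/c/); uvular lacks voiced (/ɢ/).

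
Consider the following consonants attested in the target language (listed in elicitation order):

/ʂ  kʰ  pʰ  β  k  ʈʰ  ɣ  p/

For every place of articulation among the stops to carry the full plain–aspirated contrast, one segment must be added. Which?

bilabial: plain /p/, aspirated /pʰ/.
retroflex: plain —, aspirated /ʈʰ/.
velar: plain /k/, aspirated /kʰ/.
The retroflex row has no plain member, so the gap is the plain retroflex stop /ʈ/.

/ʈ/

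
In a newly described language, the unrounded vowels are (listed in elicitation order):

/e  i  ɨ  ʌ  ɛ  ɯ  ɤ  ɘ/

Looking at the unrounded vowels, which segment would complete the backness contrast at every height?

height            front     central   back    
high              i         ɨ         ɯ       
high-mid          e         ɘ         ɤ       
low-mid           ɛ         —         ʌ       
The low-mid row has no central member, so the gap is the low-mid central unrounded vowel /ɜ/.

/ɜ/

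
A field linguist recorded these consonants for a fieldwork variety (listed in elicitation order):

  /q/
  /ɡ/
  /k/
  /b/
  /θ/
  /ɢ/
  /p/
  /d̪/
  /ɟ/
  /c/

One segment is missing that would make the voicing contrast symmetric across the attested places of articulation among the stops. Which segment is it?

/t̪/

bilabial: voiceless /p/, voiced /b/.
dental: voiceless —, voiced /d̪/.
palatal: voiceless /c/, voiced /ɟ/.
velar: voiceless /k/, voiced /ɡ/.
uvular: voiceless /q/, voiced /ɢ/.
The dental row has no voiceless member, so the gap is the voiceless dental stop /t̪/.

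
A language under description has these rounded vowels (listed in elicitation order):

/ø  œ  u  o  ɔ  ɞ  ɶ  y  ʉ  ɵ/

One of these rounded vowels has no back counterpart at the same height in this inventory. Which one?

/ɶ/

High: /y/ ~ /ʉ/ ~ /u/
High-mid: /ø/ ~ /ɵ/ ~ /o/
Low-mid: /œ/ ~ /ɞ/ ~ /ɔ/
Low: only /ɶ/ (front); no back partner.
So /ɶ/ is the unpaired segment.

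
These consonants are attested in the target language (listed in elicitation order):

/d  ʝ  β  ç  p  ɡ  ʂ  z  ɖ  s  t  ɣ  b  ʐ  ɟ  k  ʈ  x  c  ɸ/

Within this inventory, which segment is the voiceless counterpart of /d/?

/t/

/d/ is a voiced alveolar stop.
The voiceless counterpart is a voiceless alveolar stop — in this inventory, /t/.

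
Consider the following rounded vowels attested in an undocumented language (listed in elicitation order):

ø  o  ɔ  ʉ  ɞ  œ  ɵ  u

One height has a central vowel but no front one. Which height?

high

high: front —, central /ʉ/, back /u/.
high-mid: front /ø/, central /ɵ/, back /o/.
low-mid: front /œ/, central /ɞ/, back /ɔ/.
Every height has a front member except high, where /y/ would be expected.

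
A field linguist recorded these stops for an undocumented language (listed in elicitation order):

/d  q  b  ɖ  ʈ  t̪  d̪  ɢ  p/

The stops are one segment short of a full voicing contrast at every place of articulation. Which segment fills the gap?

/t/

bilabial: voiceless /p/, voiced /b/.
dental: voiceless /t̪/, voiced /d̪/.
alveolar: voiceless —, voiced /d/.
retroflex: voiceless /ʈ/, voiced /ɖ/.
uvular: voiceless /q/, voiced /ɢ/.
The alveolar row has no voiceless member, so the gap is the voiceless alveolar stop /t/.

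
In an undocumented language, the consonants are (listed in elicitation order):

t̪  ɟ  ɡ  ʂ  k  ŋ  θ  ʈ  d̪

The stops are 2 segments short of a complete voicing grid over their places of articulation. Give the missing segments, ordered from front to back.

/ɖ/, /c/

place of articulation  voiceless  voiced  
dental            t̪        d̪      
retroflex         ʈ         —       
palatal           —         ɟ       
velar             k         ɡ       
Gaps, from front to back: retroflex lacks voiced (/ɖ/); palatal lacks voiceless (/c/).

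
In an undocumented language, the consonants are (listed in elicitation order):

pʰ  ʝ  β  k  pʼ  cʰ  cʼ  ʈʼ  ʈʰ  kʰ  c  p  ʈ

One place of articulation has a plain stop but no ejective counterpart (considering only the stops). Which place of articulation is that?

velar

place of articulation  plain     aspirated  ejective
bilabial          p         pʰ        pʼ      
retroflex         ʈ         ʈʰ        ʈʼ      
palatal           c         cʰ        cʼ      
velar             k         kʰ        —       
Every place of articulation has an ejective member except velar, where /kʼ/ would be expected.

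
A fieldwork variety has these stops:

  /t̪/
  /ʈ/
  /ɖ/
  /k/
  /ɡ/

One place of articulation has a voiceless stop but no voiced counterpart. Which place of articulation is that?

dental: voiceless /t̪/, voiced —.
retroflex: voiceless /ʈ/, voiced /ɖ/.
velar: voiceless /k/, voiced /ɡ/.
Every place of articulation has a voiced member except dental, where /d̪/ would be expected.

dental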